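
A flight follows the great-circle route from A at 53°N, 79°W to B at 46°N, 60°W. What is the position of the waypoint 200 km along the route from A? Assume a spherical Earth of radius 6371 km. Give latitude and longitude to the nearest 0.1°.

≈ 52.3°N, 76.3°W

Convert each endpoint to a unit vector on the sphere (x = cos φ cos λ, y = cos φ sin λ, z = sin φ).
The central angle between the endpoints is δ = arccos(p₁·p₂) ≈ 0.247 rad (14.1°). The total great-circle distance is δ·R ≈ 0.247 × 6371 ≈ 1571 km, so the target fraction is f = 200/1571 ≈ 0.127.
Interpolate at f ≈ 0.127 with slerp weights a = sin((1−f)δ)/sin δ ≈ 0.875, b = sin(fδ)/sin δ ≈ 0.129.
p = a·p₁ + b·p₂ ≈ (0.145, -0.594, 0.791); φ = arcsin(p_z) ≈ 52.29°, λ = atan2(p_y, p_x) ≈ -76.27°.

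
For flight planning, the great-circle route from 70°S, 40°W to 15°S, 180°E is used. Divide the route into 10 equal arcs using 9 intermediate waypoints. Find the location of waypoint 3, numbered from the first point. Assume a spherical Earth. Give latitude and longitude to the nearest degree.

The haversine formula gives a central angle δ ≈ 1.581 rad (90.6°) between the endpoints.
Interpolate at f = 3/10 with slerp weights a = sin((1−f)δ)/sin δ ≈ 0.894, b = sin(fδ)/sin δ ≈ 0.457.
p = a·p₁ + b·p₂ ≈ (-0.207, -0.197, -0.958); φ = arcsin(p_z) ≈ -73.42°, λ = atan2(p_y, p_x) ≈ -136.45°.

≈ 73°S, 136°W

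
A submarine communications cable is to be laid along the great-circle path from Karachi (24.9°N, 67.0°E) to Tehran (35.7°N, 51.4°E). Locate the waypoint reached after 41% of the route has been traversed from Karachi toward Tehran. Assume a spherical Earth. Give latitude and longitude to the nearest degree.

≈ (30°N, 61°E)

The haversine formula gives a central angle δ ≈ 0.301 rad (17.2°) between the endpoints.
Interpolate at f = 0.41 with slerp weights a = sin((1−f)δ)/sin δ ≈ 0.596, b = sin(fδ)/sin δ ≈ 0.415.
p = a·p₁ + b·p₂ ≈ (0.422, 0.761, 0.493); φ = arcsin(p_z) ≈ 29.55°, λ = atan2(p_y, p_x) ≈ 61.02°.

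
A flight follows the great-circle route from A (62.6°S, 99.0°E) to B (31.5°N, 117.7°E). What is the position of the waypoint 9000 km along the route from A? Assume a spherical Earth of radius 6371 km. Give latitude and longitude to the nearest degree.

≈ (17°N, 115°E)

Write both endpoints as unit vectors p₁, p₂ with components (cos φ cos λ, cos φ sin λ, sin φ).
The central angle between the endpoints is δ = arccos(p₁·p₂) ≈ 1.663 rad (95.3°). The total great-circle distance is δ·R ≈ 1.663 × 6371 ≈ 10596 km, so the target fraction is f = 9000/10596 ≈ 0.849.
Interpolate at f ≈ 0.849 with slerp weights a = sin((1−f)δ)/sin δ ≈ 0.249, b = sin(fδ)/sin δ ≈ 0.992.
p = a·p₁ + b·p₂ ≈ (-0.411, 0.862, 0.297); φ = arcsin(p_z) ≈ 17.29°, λ = atan2(p_y, p_x) ≈ 115.50°.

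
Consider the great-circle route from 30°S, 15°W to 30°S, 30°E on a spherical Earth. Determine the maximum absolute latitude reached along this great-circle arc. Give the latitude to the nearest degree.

≈ 32°S

The great circle lies in the plane with unit normal n̂ = (p₁ × p₂)/|p₁ × p₂|.
Here n̂_z ≈ +0.848; the vertex latitude is φ_max = arccos|n̂_z| ≈ 32.0°.
Check via Clairaut: cos φ_max = |cos φ₁| · sin C = cos(30.0°)·sin(101.7°) ≈ 0.848, again giving ≈ 32.0°.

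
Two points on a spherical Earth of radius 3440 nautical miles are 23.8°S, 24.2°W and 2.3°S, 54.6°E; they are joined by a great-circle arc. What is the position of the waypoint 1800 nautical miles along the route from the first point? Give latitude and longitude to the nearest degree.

Write both endpoints as unit vectors p₁, p₂ with components (cos φ cos λ, cos φ sin λ, sin φ).
The central angle between the endpoints is δ = arccos(p₁·p₂) ≈ 1.376 rad (78.8°). The total great-circle distance is δ·R ≈ 1.376 × 3440 ≈ 4733 nmi, so the target fraction is f = 1800/4733 ≈ 0.380.
Interpolate at f ≈ 0.380 with slerp weights a = sin((1−f)δ)/sin δ ≈ 0.767, b = sin(fδ)/sin δ ≈ 0.509.
p = a·p₁ + b·p₂ ≈ (0.935, 0.127, -0.330); φ = arcsin(p_z) ≈ -19.28°, λ = atan2(p_y, p_x) ≈ 7.73°.

≈ 19°S, 8°E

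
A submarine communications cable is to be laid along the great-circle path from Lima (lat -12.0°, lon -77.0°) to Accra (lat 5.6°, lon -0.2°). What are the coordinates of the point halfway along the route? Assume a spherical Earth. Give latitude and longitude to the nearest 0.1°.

≈ lat -4.1°, lon -38.2°

Convert each endpoint to a unit vector on the sphere (x = cos φ cos λ, y = cos φ sin λ, z = sin φ).
The central angle between the endpoints is δ = arccos(p₁·p₂) ≈ 1.367 rad (78.3°).
Interpolate at f = 1/2 with slerp weights a = sin((1−f)δ)/sin δ ≈ 0.645, b = sin(fδ)/sin δ ≈ 0.645.
p = a·p₁ + b·p₂ ≈ (0.784, -0.617, -0.071); φ = arcsin(p_z) ≈ -4.08°, λ = atan2(p_y, p_x) ≈ -38.21°.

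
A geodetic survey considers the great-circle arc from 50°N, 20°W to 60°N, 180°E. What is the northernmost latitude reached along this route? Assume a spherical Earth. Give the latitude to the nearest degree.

The great circle lies in the plane with unit normal n̂ = (p₁ × p₂)/|p₁ × p₂|.
Here n̂_z ≈ -0.118; the vertex latitude is φ_max = arccos|n̂_z| ≈ 83.2°.
Check via Clairaut: cos φ_max = |cos φ₁| · sin C = cos(50.0°)·sin(10.6°) ≈ 0.118, again giving ≈ 83.2°.

≈ 83°N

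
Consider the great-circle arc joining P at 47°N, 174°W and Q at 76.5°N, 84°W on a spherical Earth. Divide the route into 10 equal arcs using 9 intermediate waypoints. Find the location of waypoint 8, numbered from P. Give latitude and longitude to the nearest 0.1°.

Write both endpoints as unit vectors p₁, p₂ with components (cos φ cos λ, cos φ sin λ, sin φ).
The central angle between the endpoints is δ = arccos(p₁·p₂) ≈ 0.780 rad (44.7°).
Interpolate at f = 8/10 with slerp weights a = sin((1−f)δ)/sin δ ≈ 0.221, b = sin(fδ)/sin δ ≈ 0.831.
p = a·p₁ + b·p₂ ≈ (-0.130, -0.209, 0.969); φ = arcsin(p_z) ≈ 75.78°, λ = atan2(p_y, p_x) ≈ -121.84°.

≈ 75.8°N, 121.8°W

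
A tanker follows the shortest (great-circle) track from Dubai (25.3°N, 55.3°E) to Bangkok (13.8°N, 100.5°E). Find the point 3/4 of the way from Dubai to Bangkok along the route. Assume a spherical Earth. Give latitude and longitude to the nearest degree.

≈ 18°N, 90°E

Write both endpoints as unit vectors p₁, p₂ with components (cos φ cos λ, cos φ sin λ, sin φ).
The central angle between the endpoints is δ = arccos(p₁·p₂) ≈ 0.766 rad (43.9°).
Interpolate at f = 3/4 with slerp weights a = sin((1−f)δ)/sin δ ≈ 0.275, b = sin(fδ)/sin δ ≈ 0.784.
p = a·p₁ + b·p₂ ≈ (0.003, 0.953, 0.304); φ = arcsin(p_z) ≈ 17.72°, λ = atan2(p_y, p_x) ≈ 89.84°.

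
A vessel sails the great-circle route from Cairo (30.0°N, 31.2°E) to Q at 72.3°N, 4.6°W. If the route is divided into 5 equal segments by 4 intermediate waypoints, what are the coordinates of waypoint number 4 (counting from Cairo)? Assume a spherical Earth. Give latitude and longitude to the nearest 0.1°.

Write both endpoints as unit vectors p₁, p₂ with components (cos φ cos λ, cos φ sin λ, sin φ).
The central angle between the endpoints is δ = arccos(p₁·p₂) ≈ 0.809 rad (46.4°).
Interpolate at f = 4/5 with slerp weights a = sin((1−f)δ)/sin δ ≈ 0.223, b = sin(fδ)/sin δ ≈ 0.833.
p = a·p₁ + b·p₂ ≈ (0.417, 0.080, 0.905); φ = arcsin(p_z) ≈ 64.85°, λ = atan2(p_y, p_x) ≈ 10.79°.

≈ 64.8°N, 10.8°E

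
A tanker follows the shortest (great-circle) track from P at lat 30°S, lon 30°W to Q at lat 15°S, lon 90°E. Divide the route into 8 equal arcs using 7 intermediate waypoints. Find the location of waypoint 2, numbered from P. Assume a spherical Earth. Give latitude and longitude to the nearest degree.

Convert each endpoint to a unit vector on the sphere (x = cos φ cos λ, y = cos φ sin λ, z = sin φ).
The central angle between the endpoints is δ = arccos(p₁·p₂) ≈ 1.864 rad (106.8°).
Interpolate at f = 2/8 with slerp weights a = sin((1−f)δ)/sin δ ≈ 1.029, b = sin(fδ)/sin δ ≈ 0.469.
p = a·p₁ + b·p₂ ≈ (0.772, 0.008, -0.636); φ = arcsin(p_z) ≈ -39.49°, λ = atan2(p_y, p_x) ≈ 0.57°.

≈ lat 39°S, lon 1°E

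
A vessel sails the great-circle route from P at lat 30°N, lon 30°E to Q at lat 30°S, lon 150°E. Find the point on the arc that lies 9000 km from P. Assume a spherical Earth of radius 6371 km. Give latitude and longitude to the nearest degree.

≈ lat 9°S, lon 104°E

The haversine formula gives a central angle δ ≈ 2.246 rad (128.7°) between the endpoints. The total great-circle distance is δ·R ≈ 2.246 × 6371 ≈ 14309 km, so the target fraction is f = 9000/14309 ≈ 0.629.
Interpolate at f ≈ 0.629 with slerp weights a = sin((1−f)δ)/sin δ ≈ 0.948, b = sin(fδ)/sin δ ≈ 1.265.
p = a·p₁ + b·p₂ ≈ (-0.238, 0.958, -0.158); φ = arcsin(p_z) ≈ -9.12°, λ = atan2(p_y, p_x) ≈ 103.93°.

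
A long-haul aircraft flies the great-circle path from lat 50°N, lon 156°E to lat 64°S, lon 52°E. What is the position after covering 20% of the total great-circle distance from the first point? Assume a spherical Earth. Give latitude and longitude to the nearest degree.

Convert each endpoint to a unit vector on the sphere (x = cos φ cos λ, y = cos φ sin λ, z = sin φ).
The central angle between the endpoints is δ = arccos(p₁·p₂) ≈ 2.429 rad (139.2°).
Interpolate at f = 0.20 with slerp weights a = sin((1−f)δ)/sin δ ≈ 1.425, b = sin(fδ)/sin δ ≈ 0.714.
p = a·p₁ + b·p₂ ≈ (-0.644, 0.619, 0.449); φ = arcsin(p_z) ≈ 26.71°, λ = atan2(p_y, p_x) ≈ 136.12°.

≈ lat 27°N, lon 136°E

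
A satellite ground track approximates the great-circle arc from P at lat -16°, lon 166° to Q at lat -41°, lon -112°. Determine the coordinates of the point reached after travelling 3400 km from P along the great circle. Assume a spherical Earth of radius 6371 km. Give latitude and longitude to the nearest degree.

From cos δ = sin φ₁ sin φ₂ + cos φ₁ cos φ₂ cos Δλ, the central angle is δ ≈ 1.285 rad (73.6°). The total great-circle distance is δ·R ≈ 1.285 × 6371 ≈ 8188 km, so the target fraction is f = 3400/8188 ≈ 0.415.
Interpolate at f ≈ 0.415 with slerp weights a = sin((1−f)δ)/sin δ ≈ 0.712, b = sin(fδ)/sin δ ≈ 0.530.
p = a·p₁ + b·p₂ ≈ (-0.814, -0.206, -0.544); φ = arcsin(p_z) ≈ -32.95°, λ = atan2(p_y, p_x) ≈ -165.82°.

≈ lat -33°, lon -166°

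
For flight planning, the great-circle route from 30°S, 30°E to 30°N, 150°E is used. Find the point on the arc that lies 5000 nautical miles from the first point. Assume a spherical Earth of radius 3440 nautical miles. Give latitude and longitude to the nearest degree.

≈ 10°N, 106°E

Write both endpoints as unit vectors p₁, p₂ with components (cos φ cos λ, cos φ sin λ, sin φ).
The central angle between the endpoints is δ = arccos(p₁·p₂) ≈ 2.246 rad (128.7°). The total great-circle distance is δ·R ≈ 2.246 × 3440 ≈ 7726 nmi, so the target fraction is f = 5000/7726 ≈ 0.647.
Interpolate at f ≈ 0.647 with slerp weights a = sin((1−f)δ)/sin δ ≈ 0.912, b = sin(fδ)/sin δ ≈ 1.272.
p = a·p₁ + b·p₂ ≈ (-0.270, 0.946, 0.180); φ = arcsin(p_z) ≈ 10.37°, λ = atan2(p_y, p_x) ≈ 105.93°.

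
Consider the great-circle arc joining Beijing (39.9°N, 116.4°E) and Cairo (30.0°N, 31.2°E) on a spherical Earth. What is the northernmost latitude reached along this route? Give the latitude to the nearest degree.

The great circle lies in the plane with unit normal n̂ = (p₁ × p₂)/|p₁ × p₂|.
Here n̂_z ≈ -0.715; the vertex latitude is φ_max = arccos|n̂_z| ≈ 44.4°.
Check via Clairaut: cos φ_max = |cos φ₁| · sin C = cos(39.9°)·sin(68.7°) ≈ 0.715, again giving ≈ 44.4°.

≈ 44°N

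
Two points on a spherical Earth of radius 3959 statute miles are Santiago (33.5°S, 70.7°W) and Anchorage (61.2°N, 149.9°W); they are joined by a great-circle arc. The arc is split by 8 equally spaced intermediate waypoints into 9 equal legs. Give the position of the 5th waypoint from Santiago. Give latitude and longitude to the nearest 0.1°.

Write both endpoints as unit vectors p₁, p₂ with components (cos φ cos λ, cos φ sin λ, sin φ).
The central angle between the endpoints is δ = arccos(p₁·p₂) ≈ 1.991 rad (114.1°).
Interpolate at f = 5/9 with slerp weights a = sin((1−f)δ)/sin δ ≈ 0.848, b = sin(fδ)/sin δ ≈ 0.979.
p = a·p₁ + b·p₂ ≈ (-0.175, -0.904, 0.390); φ = arcsin(p_z) ≈ 22.98°, λ = atan2(p_y, p_x) ≈ -100.93°.

≈ (23.0°N, 100.9°W)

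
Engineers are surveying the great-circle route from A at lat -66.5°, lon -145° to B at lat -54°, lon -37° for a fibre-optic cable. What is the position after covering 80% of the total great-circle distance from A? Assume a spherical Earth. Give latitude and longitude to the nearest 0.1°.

The haversine formula gives a central angle δ ≈ 0.837 rad (48.0°) between the endpoints.
Interpolate at f = 0.80 with slerp weights a = sin((1−f)δ)/sin δ ≈ 0.224, b = sin(fδ)/sin δ ≈ 0.836.
p = a·p₁ + b·p₂ ≈ (0.319, -0.347, -0.882); φ = arcsin(p_z) ≈ -61.88°, λ = atan2(p_y, p_x) ≈ -47.40°.

≈ lat -61.9°, lon -47.4°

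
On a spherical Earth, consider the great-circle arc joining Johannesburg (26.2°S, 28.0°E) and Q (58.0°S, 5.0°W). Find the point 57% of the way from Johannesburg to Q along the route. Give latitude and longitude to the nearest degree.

Convert each endpoint to a unit vector on the sphere (x = cos φ cos λ, y = cos φ sin λ, z = sin φ).
The central angle between the endpoints is δ = arccos(p₁·p₂) ≈ 0.687 rad (39.4°).
Interpolate at f = 0.57 with slerp weights a = sin((1−f)δ)/sin δ ≈ 0.459, b = sin(fδ)/sin δ ≈ 0.602.
p = a·p₁ + b·p₂ ≈ (0.681, 0.166, -0.713); φ = arcsin(p_z) ≈ -45.48°, λ = atan2(p_y, p_x) ≈ 13.66°.

≈ (45°S, 14°E)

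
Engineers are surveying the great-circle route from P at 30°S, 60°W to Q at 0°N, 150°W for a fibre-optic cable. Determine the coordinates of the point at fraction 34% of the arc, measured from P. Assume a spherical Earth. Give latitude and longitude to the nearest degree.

≈ 25°S, 94°W

Write both endpoints as unit vectors p₁, p₂ with components (cos φ cos λ, cos φ sin λ, sin φ).
The central angle between the endpoints is δ = arccos(p₁·p₂) ≈ 1.571 rad (90.0°).
Interpolate at f = 0.34 with slerp weights a = sin((1−f)δ)/sin δ ≈ 0.861, b = sin(fδ)/sin δ ≈ 0.509.
p = a·p₁ + b·p₂ ≈ (-0.068, -0.900, -0.430); φ = arcsin(p_z) ≈ -25.49°, λ = atan2(p_y, p_x) ≈ -94.33°.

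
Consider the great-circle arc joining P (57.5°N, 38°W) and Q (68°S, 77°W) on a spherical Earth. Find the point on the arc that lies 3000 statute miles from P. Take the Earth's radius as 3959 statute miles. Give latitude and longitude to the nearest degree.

Convert each endpoint to a unit vector on the sphere (x = cos φ cos λ, y = cos φ sin λ, z = sin φ).
The central angle between the endpoints is δ = arccos(p₁·p₂) ≈ 2.247 rad (128.7°). The total great-circle distance is δ·R ≈ 2.247 × 3959 ≈ 8894 mi, so the target fraction is f = 3000/8894 ≈ 0.337.
Interpolate at f ≈ 0.337 with slerp weights a = sin((1−f)δ)/sin δ ≈ 1.277, b = sin(fδ)/sin δ ≈ 0.881.
p = a·p₁ + b·p₂ ≈ (0.615, -0.744, 0.261); φ = arcsin(p_z) ≈ 15.11°, λ = atan2(p_y, p_x) ≈ -50.42°.

≈ (15°N, 50°W)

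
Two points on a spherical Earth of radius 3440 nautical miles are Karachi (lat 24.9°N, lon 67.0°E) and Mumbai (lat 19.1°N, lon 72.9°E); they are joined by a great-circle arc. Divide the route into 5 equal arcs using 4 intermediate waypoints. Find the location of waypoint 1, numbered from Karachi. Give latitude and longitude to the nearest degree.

≈ lat 24°N, lon 68°E

Convert each endpoint to a unit vector on the sphere (x = cos φ cos λ, y = cos φ sin λ, z = sin φ).
The central angle between the endpoints is δ = arccos(p₁·p₂) ≈ 0.139 rad (8.0°).
Interpolate at f = 1/5 with slerp weights a = sin((1−f)δ)/sin δ ≈ 0.801, b = sin(fδ)/sin δ ≈ 0.201.
p = a·p₁ + b·p₂ ≈ (0.340, 0.850, 0.403); φ = arcsin(p_z) ≈ 23.76°, λ = atan2(p_y, p_x) ≈ 68.22°.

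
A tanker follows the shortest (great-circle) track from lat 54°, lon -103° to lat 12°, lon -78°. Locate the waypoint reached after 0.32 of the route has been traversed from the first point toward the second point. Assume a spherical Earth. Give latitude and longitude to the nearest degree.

Convert each endpoint to a unit vector on the sphere (x = cos φ cos λ, y = cos φ sin λ, z = sin φ).
The central angle between the endpoints is δ = arccos(p₁·p₂) ≈ 0.810 rad (46.4°).
Interpolate at f = 0.32 with slerp weights a = sin((1−f)δ)/sin δ ≈ 0.723, b = sin(fδ)/sin δ ≈ 0.354.
p = a·p₁ + b·p₂ ≈ (-0.024, -0.752, 0.658); φ = arcsin(p_z) ≈ 41.16°, λ = atan2(p_y, p_x) ≈ -91.79°.

≈ lat 41°, lon -92°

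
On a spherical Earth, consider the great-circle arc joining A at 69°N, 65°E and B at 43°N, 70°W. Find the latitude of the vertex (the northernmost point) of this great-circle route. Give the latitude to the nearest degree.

≈ 78°N

The great circle lies in the plane with unit normal n̂ = (p₁ × p₂)/|p₁ × p₂|.
Here n̂_z ≈ -0.208; the vertex latitude is φ_max = arccos|n̂_z| ≈ 78.0°.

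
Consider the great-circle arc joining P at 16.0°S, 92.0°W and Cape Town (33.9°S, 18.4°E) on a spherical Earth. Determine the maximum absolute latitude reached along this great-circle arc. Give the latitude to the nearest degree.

≈ 41°S

The great circle lies in the plane with unit normal n̂ = (p₁ × p₂)/|p₁ × p₂|.
Here n̂_z ≈ +0.754; the vertex latitude is φ_max = arccos|n̂_z| ≈ 41.1°.
Check via Clairaut: cos φ_max = |cos φ₁| · sin C = cos(16.0°)·sin(128.4°) ≈ 0.754, again giving ≈ 41.1°.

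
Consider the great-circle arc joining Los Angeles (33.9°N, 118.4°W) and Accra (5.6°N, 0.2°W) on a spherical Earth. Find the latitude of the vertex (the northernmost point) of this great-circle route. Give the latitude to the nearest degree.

The great circle lies in the plane with unit normal n̂ = (p₁ × p₂)/|p₁ × p₂|.
Here n̂_z ≈ +0.773; the vertex latitude is φ_max = arccos|n̂_z| ≈ 39.4°.

≈ 39°N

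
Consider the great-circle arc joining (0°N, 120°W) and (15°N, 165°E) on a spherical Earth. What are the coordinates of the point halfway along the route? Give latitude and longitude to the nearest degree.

From cos δ = sin φ₁ sin φ₂ + cos φ₁ cos φ₂ cos Δλ, the central angle is δ ≈ 1.318 rad (75.5°).
Interpolate at f = 1/2 with slerp weights a = sin((1−f)δ)/sin δ ≈ 0.632, b = sin(fδ)/sin δ ≈ 0.632.
p = a·p₁ + b·p₂ ≈ (-0.906, -0.390, 0.164); φ = arcsin(p_z) ≈ 9.42°, λ = atan2(p_y, p_x) ≈ -156.74°.

≈ (9°N, 157°W)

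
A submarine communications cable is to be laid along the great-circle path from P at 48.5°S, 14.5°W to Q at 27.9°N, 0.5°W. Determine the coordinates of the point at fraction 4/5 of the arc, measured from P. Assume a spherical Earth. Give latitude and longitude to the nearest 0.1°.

From cos δ = sin φ₁ sin φ₂ + cos φ₁ cos φ₂ cos Δλ, the central angle is δ ≈ 1.351 rad (77.4°).
Interpolate at f = 4/5 with slerp weights a = sin((1−f)δ)/sin δ ≈ 0.274, b = sin(fδ)/sin δ ≈ 0.904.
p = a·p₁ + b·p₂ ≈ (0.974, -0.052, 0.218); φ = arcsin(p_z) ≈ 12.60°, λ = atan2(p_y, p_x) ≈ -3.08°.

≈ 12.6°N, 3.1°W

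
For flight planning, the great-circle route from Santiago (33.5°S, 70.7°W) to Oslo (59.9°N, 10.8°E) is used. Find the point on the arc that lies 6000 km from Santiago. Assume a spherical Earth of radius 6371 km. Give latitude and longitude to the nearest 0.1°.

≈ 13.9°N, 43.7°W

Write both endpoints as unit vectors p₁, p₂ with components (cos φ cos λ, cos φ sin λ, sin φ).
The central angle between the endpoints is δ = arccos(p₁·p₂) ≈ 2.000 rad (114.6°). The total great-circle distance is δ·R ≈ 2.000 × 6371 ≈ 12739 km, so the target fraction is f = 6000/12739 ≈ 0.471.
Interpolate at f ≈ 0.471 with slerp weights a = sin((1−f)δ)/sin δ ≈ 0.958, b = sin(fδ)/sin δ ≈ 0.889.
p = a·p₁ + b·p₂ ≈ (0.702, -0.670, 0.240); φ = arcsin(p_z) ≈ 13.91°, λ = atan2(p_y, p_x) ≈ -43.68°.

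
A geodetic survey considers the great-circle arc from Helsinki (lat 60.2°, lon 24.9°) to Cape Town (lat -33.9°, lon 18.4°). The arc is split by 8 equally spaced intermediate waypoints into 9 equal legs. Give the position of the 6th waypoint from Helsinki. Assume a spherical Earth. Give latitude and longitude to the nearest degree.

≈ lat -3°, lon 20°

Convert each endpoint to a unit vector on the sphere (x = cos φ cos λ, y = cos φ sin λ, z = sin φ).
The central angle between the endpoints is δ = arccos(p₁·p₂) ≈ 1.645 rad (94.3°).
Interpolate at f = 6/9 with slerp weights a = sin((1−f)δ)/sin δ ≈ 0.523, b = sin(fδ)/sin δ ≈ 0.892.
p = a·p₁ + b·p₂ ≈ (0.938, 0.343, -0.044); φ = arcsin(p_z) ≈ -2.52°, λ = atan2(p_y, p_x) ≈ 20.09°.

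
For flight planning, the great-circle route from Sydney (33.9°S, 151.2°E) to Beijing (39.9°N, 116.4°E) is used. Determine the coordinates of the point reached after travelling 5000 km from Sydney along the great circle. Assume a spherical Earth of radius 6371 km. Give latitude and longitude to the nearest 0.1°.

The haversine formula gives a central angle δ ≈ 1.405 rad (80.5°) between the endpoints. The total great-circle distance is δ·R ≈ 1.405 × 6371 ≈ 8951 km, so the target fraction is f = 5000/8951 ≈ 0.559.
Interpolate at f ≈ 0.559 with slerp weights a = sin((1−f)δ)/sin δ ≈ 0.589, b = sin(fδ)/sin δ ≈ 0.717.
p = a·p₁ + b·p₂ ≈ (-0.673, 0.728, 0.131); φ = arcsin(p_z) ≈ 7.53°, λ = atan2(p_y, p_x) ≈ 132.75°.

≈ 7.5°N, 132.8°E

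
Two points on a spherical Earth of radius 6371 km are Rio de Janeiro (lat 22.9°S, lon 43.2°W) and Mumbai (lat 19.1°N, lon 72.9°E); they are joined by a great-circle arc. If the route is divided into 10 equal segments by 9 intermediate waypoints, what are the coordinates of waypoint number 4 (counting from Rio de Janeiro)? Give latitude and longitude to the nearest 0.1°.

Convert each endpoint to a unit vector on the sphere (x = cos φ cos λ, y = cos φ sin λ, z = sin φ).
The central angle between the endpoints is δ = arccos(p₁·p₂) ≈ 2.106 rad (120.7°).
Interpolate at f = 4/10 with slerp weights a = sin((1−f)δ)/sin δ ≈ 1.108, b = sin(fδ)/sin δ ≈ 0.868.
p = a·p₁ + b·p₂ ≈ (0.985, 0.085, -0.147); φ = arcsin(p_z) ≈ -8.47°, λ = atan2(p_y, p_x) ≈ 4.92°.

≈ lat 8.5°S, lon 4.9°E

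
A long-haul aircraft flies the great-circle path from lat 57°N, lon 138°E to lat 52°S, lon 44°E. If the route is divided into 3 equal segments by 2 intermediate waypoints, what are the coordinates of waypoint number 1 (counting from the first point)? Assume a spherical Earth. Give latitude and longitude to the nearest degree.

From cos δ = sin φ₁ sin φ₂ + cos φ₁ cos φ₂ cos Δλ, the central angle is δ ≈ 2.324 rad (133.2°).
Interpolate at f = 1/3 with slerp weights a = sin((1−f)δ)/sin δ ≈ 1.371, b = sin(fδ)/sin δ ≈ 0.959.
p = a·p₁ + b·p₂ ≈ (-0.130, 0.910, 0.394); φ = arcsin(p_z) ≈ 23.19°, λ = atan2(p_y, p_x) ≈ 98.13°.

≈ lat 23°N, lon 98°E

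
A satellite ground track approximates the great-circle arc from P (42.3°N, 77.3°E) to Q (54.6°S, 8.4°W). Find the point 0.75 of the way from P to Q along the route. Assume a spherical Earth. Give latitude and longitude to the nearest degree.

≈ (34°S, 23°E)

Convert each endpoint to a unit vector on the sphere (x = cos φ cos λ, y = cos φ sin λ, z = sin φ).
The central angle between the endpoints is δ = arccos(p₁·p₂) ≈ 2.114 rad (121.1°).
Interpolate at f = 0.75 with slerp weights a = sin((1−f)δ)/sin δ ≈ 0.589, b = sin(fδ)/sin δ ≈ 1.168.
p = a·p₁ + b·p₂ ≈ (0.765, 0.326, -0.556); φ = arcsin(p_z) ≈ -33.75°, λ = atan2(p_y, p_x) ≈ 23.08°.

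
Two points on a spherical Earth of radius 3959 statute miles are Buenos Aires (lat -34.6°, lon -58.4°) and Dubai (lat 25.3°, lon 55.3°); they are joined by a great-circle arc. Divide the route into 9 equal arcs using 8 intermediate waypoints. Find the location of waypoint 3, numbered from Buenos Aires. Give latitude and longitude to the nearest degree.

≈ lat -20°, lon -15°

Write both endpoints as unit vectors p₁, p₂ with components (cos φ cos λ, cos φ sin λ, sin φ).
The central angle between the endpoints is δ = arccos(p₁·p₂) ≈ 2.143 rad (122.8°).
Interpolate at f = 3/9 with slerp weights a = sin((1−f)δ)/sin δ ≈ 1.178, b = sin(fδ)/sin δ ≈ 0.780.
p = a·p₁ + b·p₂ ≈ (0.909, -0.246, -0.336); φ = arcsin(p_z) ≈ -19.61°, λ = atan2(p_y, p_x) ≈ -15.16°.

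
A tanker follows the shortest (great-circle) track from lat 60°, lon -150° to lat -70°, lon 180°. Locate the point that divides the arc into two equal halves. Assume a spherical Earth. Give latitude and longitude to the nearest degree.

≈ lat -5°, lon -162°

The haversine formula gives a central angle δ ≈ 2.299 rad (131.7°) between the endpoints.
Interpolate at f = 1/2 with slerp weights a = sin((1−f)δ)/sin δ ≈ 1.223, b = sin(fδ)/sin δ ≈ 1.223.
p = a·p₁ + b·p₂ ≈ (-0.948, -0.306, -0.090); φ = arcsin(p_z) ≈ -5.17°, λ = atan2(p_y, p_x) ≈ -162.12°.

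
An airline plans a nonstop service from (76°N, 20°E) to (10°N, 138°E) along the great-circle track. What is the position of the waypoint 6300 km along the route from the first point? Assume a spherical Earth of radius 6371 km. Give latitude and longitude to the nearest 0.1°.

≈ (39.2°N, 130.0°E)

Write both endpoints as unit vectors p₁, p₂ with components (cos φ cos λ, cos φ sin λ, sin φ).
The central angle between the endpoints is δ = arccos(p₁·p₂) ≈ 1.514 rad (86.8°). The total great-circle distance is δ·R ≈ 1.514 × 6371 ≈ 9646 km, so the target fraction is f = 6300/9646 ≈ 0.653.
Interpolate at f ≈ 0.653 with slerp weights a = sin((1−f)δ)/sin δ ≈ 0.502, b = sin(fδ)/sin δ ≈ 0.837.
p = a·p₁ + b·p₂ ≈ (-0.498, 0.593, 0.633); φ = arcsin(p_z) ≈ 39.24°, λ = atan2(p_y, p_x) ≈ 130.04°.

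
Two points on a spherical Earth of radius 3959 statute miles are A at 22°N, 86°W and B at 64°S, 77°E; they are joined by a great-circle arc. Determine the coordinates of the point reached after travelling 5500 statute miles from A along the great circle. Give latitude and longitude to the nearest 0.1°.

The haversine formula gives a central angle δ ≈ 2.382 rad (136.5°) between the endpoints. The total great-circle distance is δ·R ≈ 2.382 × 3959 ≈ 9432 mi, so the target fraction is f = 5500/9432 ≈ 0.583.
Interpolate at f ≈ 0.583 with slerp weights a = sin((1−f)δ)/sin δ ≈ 1.217, b = sin(fδ)/sin δ ≈ 1.429.
p = a·p₁ + b·p₂ ≈ (0.220, -0.515, -0.828); φ = arcsin(p_z) ≈ -55.93°, λ = atan2(p_y, p_x) ≈ -66.92°.

≈ 55.9°S, 66.9°W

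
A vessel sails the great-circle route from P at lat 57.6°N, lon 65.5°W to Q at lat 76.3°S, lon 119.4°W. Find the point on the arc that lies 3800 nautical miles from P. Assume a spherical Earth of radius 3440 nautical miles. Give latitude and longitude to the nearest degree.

Convert each endpoint to a unit vector on the sphere (x = cos φ cos λ, y = cos φ sin λ, z = sin φ).
The central angle between the endpoints is δ = arccos(p₁·p₂) ≈ 2.412 rad (138.2°). The total great-circle distance is δ·R ≈ 2.412 × 3440 ≈ 8298 nmi, so the target fraction is f = 3800/8298 ≈ 0.458.
Interpolate at f ≈ 0.458 with slerp weights a = sin((1−f)δ)/sin δ ≈ 1.449, b = sin(fδ)/sin δ ≈ 1.340.
p = a·p₁ + b·p₂ ≈ (0.166, -0.983, -0.079); φ = arcsin(p_z) ≈ -4.53°, λ = atan2(p_y, p_x) ≈ -80.41°.

≈ lat 5°S, lon 80°W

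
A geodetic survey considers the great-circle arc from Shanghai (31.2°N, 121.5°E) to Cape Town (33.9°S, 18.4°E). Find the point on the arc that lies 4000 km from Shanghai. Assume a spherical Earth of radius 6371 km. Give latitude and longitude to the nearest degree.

Write both endpoints as unit vectors p₁, p₂ with components (cos φ cos λ, cos φ sin λ, sin φ).
The central angle between the endpoints is δ = arccos(p₁·p₂) ≈ 2.037 rad (116.7°). The total great-circle distance is δ·R ≈ 2.037 × 6371 ≈ 12980 km, so the target fraction is f = 4000/12980 ≈ 0.308.
Interpolate at f ≈ 0.308 with slerp weights a = sin((1−f)δ)/sin δ ≈ 1.105, b = sin(fδ)/sin δ ≈ 0.658.
p = a·p₁ + b·p₂ ≈ (0.024, 0.978, 0.206); φ = arcsin(p_z) ≈ 11.87°, λ = atan2(p_y, p_x) ≈ 88.59°.

≈ 12°N, 89°E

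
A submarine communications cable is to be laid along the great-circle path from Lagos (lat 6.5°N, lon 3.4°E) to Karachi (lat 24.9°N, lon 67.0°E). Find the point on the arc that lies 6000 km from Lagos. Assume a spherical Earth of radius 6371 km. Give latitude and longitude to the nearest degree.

≈ lat 24°N, lon 57°E

Convert each endpoint to a unit vector on the sphere (x = cos φ cos λ, y = cos φ sin λ, z = sin φ).
The central angle between the endpoints is δ = arccos(p₁·p₂) ≈ 1.106 rad (63.4°). The total great-circle distance is δ·R ≈ 1.106 × 6371 ≈ 7045 km, so the target fraction is f = 6000/7045 ≈ 0.852.
Interpolate at f ≈ 0.852 with slerp weights a = sin((1−f)δ)/sin δ ≈ 0.183, b = sin(fδ)/sin δ ≈ 0.905.
p = a·p₁ + b·p₂ ≈ (0.502, 0.766, 0.402); φ = arcsin(p_z) ≈ 23.68°, λ = atan2(p_y, p_x) ≈ 56.77°.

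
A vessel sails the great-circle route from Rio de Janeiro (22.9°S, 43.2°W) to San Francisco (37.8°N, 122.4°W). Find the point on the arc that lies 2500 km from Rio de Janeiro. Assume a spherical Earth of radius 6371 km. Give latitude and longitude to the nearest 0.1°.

≈ 8.0°S, 60.7°W

Convert each endpoint to a unit vector on the sphere (x = cos φ cos λ, y = cos φ sin λ, z = sin φ).
The central angle between the endpoints is δ = arccos(p₁·p₂) ≈ 1.673 rad (95.9°). The total great-circle distance is δ·R ≈ 1.673 × 6371 ≈ 10659 km, so the target fraction is f = 2500/10659 ≈ 0.235.
Interpolate at f ≈ 0.235 with slerp weights a = sin((1−f)δ)/sin δ ≈ 0.963, b = sin(fδ)/sin δ ≈ 0.384.
p = a·p₁ + b·p₂ ≈ (0.484, -0.864, -0.139); φ = arcsin(p_z) ≈ -8.00°, λ = atan2(p_y, p_x) ≈ -60.74°.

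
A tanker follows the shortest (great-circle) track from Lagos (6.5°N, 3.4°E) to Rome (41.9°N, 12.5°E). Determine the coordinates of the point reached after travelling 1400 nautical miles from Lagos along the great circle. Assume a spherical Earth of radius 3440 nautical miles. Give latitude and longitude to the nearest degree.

Convert each endpoint to a unit vector on the sphere (x = cos φ cos λ, y = cos φ sin λ, z = sin φ).
The central angle between the endpoints is δ = arccos(p₁·p₂) ≈ 0.634 rad (36.3°). The total great-circle distance is δ·R ≈ 0.634 × 3440 ≈ 2180 nmi, so the target fraction is f = 1400/2180 ≈ 0.642.
Interpolate at f ≈ 0.642 with slerp weights a = sin((1−f)δ)/sin δ ≈ 0.380, b = sin(fδ)/sin δ ≈ 0.668.
p = a·p₁ + b·p₂ ≈ (0.862, 0.130, 0.489); φ = arcsin(p_z) ≈ 29.30°, λ = atan2(p_y, p_x) ≈ 8.58°.

≈ 29°N, 9°E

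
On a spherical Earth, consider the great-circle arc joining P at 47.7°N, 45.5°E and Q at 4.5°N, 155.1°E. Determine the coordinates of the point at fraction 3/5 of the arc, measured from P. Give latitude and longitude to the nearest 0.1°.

≈ 33.3°N, 125.6°E

From cos δ = sin φ₁ sin φ₂ + cos φ₁ cos φ₂ cos Δλ, the central angle is δ ≈ 1.739 rad (99.6°).
Interpolate at f = 3/5 with slerp weights a = sin((1−f)δ)/sin δ ≈ 0.650, b = sin(fδ)/sin δ ≈ 0.876.
p = a·p₁ + b·p₂ ≈ (-0.486, 0.680, 0.549); φ = arcsin(p_z) ≈ 33.33°, λ = atan2(p_y, p_x) ≈ 125.55°.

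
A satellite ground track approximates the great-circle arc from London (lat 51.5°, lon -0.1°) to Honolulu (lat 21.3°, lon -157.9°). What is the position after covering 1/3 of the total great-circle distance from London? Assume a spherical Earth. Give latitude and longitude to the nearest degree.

Write both endpoints as unit vectors p₁, p₂ with components (cos φ cos λ, cos φ sin λ, sin φ).
The central angle between the endpoints is δ = arccos(p₁·p₂) ≈ 1.826 rad (104.6°).
Interpolate at f = 1/3 with slerp weights a = sin((1−f)δ)/sin δ ≈ 0.970, b = sin(fδ)/sin δ ≈ 0.591.
p = a·p₁ + b·p₂ ≈ (0.093, -0.208, 0.974); φ = arcsin(p_z) ≈ 76.81°, λ = atan2(p_y, p_x) ≈ -65.83°.

≈ lat 77°, lon -66°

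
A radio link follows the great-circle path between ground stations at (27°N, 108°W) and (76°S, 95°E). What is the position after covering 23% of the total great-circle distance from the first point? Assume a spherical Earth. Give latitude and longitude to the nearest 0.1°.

Convert each endpoint to a unit vector on the sphere (x = cos φ cos λ, y = cos φ sin λ, z = sin φ).
The central angle between the endpoints is δ = arccos(p₁·p₂) ≈ 2.264 rad (129.7°).
Interpolate at f = 0.23 with slerp weights a = sin((1−f)δ)/sin δ ≈ 1.281, b = sin(fδ)/sin δ ≈ 0.647.
p = a·p₁ + b·p₂ ≈ (-0.366, -0.929, -0.046); φ = arcsin(p_z) ≈ -2.64°, λ = atan2(p_y, p_x) ≈ -111.51°.

≈ (2.6°S, 111.5°W)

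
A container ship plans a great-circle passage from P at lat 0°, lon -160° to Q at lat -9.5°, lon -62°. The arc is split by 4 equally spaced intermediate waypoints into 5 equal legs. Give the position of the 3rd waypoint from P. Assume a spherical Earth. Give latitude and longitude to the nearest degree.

Write both endpoints as unit vectors p₁, p₂ with components (cos φ cos λ, cos φ sin λ, sin φ).
The central angle between the endpoints is δ = arccos(p₁·p₂) ≈ 1.708 rad (97.9°).
Interpolate at f = 3/5 with slerp weights a = sin((1−f)δ)/sin δ ≈ 0.637, b = sin(fδ)/sin δ ≈ 0.863.
p = a·p₁ + b·p₂ ≈ (-0.199, -0.970, -0.142); φ = arcsin(p_z) ≈ -8.19°, λ = atan2(p_y, p_x) ≈ -101.63°.

≈ lat -8°, lon -102°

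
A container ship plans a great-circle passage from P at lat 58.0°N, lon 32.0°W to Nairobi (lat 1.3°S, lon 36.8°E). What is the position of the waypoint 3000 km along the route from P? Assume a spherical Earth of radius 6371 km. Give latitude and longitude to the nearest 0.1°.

≈ lat 42.7°N, lon 3.7°E

The haversine formula gives a central angle δ ≈ 1.398 rad (80.1°) between the endpoints. The total great-circle distance is δ·R ≈ 1.398 × 6371 ≈ 8904 km, so the target fraction is f = 3000/8904 ≈ 0.337.
Interpolate at f ≈ 0.337 with slerp weights a = sin((1−f)δ)/sin δ ≈ 0.812, b = sin(fδ)/sin δ ≈ 0.461.
p = a·p₁ + b·p₂ ≈ (0.734, 0.048, 0.678); φ = arcsin(p_z) ≈ 42.69°, λ = atan2(p_y, p_x) ≈ 3.73°.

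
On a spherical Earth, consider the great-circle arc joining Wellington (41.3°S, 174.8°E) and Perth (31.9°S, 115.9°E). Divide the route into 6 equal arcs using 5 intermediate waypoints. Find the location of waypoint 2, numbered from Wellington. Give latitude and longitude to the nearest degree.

≈ 42°S, 154°E

The haversine formula gives a central angle δ ≈ 0.825 rad (47.3°) between the endpoints.
Interpolate at f = 2/6 with slerp weights a = sin((1−f)δ)/sin δ ≈ 0.712, b = sin(fδ)/sin δ ≈ 0.370.
p = a·p₁ + b·p₂ ≈ (-0.670, 0.331, -0.665); φ = arcsin(p_z) ≈ -41.69°, λ = atan2(p_y, p_x) ≈ 153.71°.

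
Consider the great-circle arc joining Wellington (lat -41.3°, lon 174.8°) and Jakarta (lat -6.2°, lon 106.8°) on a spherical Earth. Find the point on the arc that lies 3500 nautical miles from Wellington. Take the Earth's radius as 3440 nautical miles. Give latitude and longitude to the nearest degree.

≈ lat -14°, lon 115°

Write both endpoints as unit vectors p₁, p₂ with components (cos φ cos λ, cos φ sin λ, sin φ).
The central angle between the endpoints is δ = arccos(p₁·p₂) ≈ 1.212 rad (69.4°). The total great-circle distance is δ·R ≈ 1.212 × 3440 ≈ 4170 nmi, so the target fraction is f = 3500/4170 ≈ 0.839.
Interpolate at f ≈ 0.839 with slerp weights a = sin((1−f)δ)/sin δ ≈ 0.207, b = sin(fδ)/sin δ ≈ 0.909.
p = a·p₁ + b·p₂ ≈ (-0.416, 0.879, -0.234); φ = arcsin(p_z) ≈ -13.56°, λ = atan2(p_y, p_x) ≈ 115.31°.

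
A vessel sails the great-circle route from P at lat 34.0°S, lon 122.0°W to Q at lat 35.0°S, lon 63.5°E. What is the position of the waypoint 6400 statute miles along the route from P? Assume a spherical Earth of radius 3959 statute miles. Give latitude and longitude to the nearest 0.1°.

From cos δ = sin φ₁ sin φ₂ + cos φ₁ cos φ₂ cos Δλ, the central angle is δ ≈ 1.934 rad (110.8°). The total great-circle distance is δ·R ≈ 1.934 × 3959 ≈ 7657 mi, so the target fraction is f = 6400/7657 ≈ 0.836.
Interpolate at f ≈ 0.836 with slerp weights a = sin((1−f)δ)/sin δ ≈ 0.334, b = sin(fδ)/sin δ ≈ 1.069.
p = a·p₁ + b·p₂ ≈ (0.244, 0.549, -0.800); φ = arcsin(p_z) ≈ -53.10°, λ = atan2(p_y, p_x) ≈ 66.03°.

≈ lat 53.1°S, lon 66.0°E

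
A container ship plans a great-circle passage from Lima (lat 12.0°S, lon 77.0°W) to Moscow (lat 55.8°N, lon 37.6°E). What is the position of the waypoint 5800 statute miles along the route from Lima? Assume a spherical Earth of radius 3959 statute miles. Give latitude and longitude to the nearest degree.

≈ lat 52°N, lon 13°W

Write both endpoints as unit vectors p₁, p₂ with components (cos φ cos λ, cos φ sin λ, sin φ).
The central angle between the endpoints is δ = arccos(p₁·p₂) ≈ 1.983 rad (113.6°). The total great-circle distance is δ·R ≈ 1.983 × 3959 ≈ 7852 mi, so the target fraction is f = 5800/7852 ≈ 0.739.
Interpolate at f ≈ 0.739 with slerp weights a = sin((1−f)δ)/sin δ ≈ 0.541, b = sin(fδ)/sin δ ≈ 1.085.
p = a·p₁ + b·p₂ ≈ (0.602, -0.143, 0.785); φ = arcsin(p_z) ≈ 51.75°, λ = atan2(p_y, p_x) ≈ -13.36°.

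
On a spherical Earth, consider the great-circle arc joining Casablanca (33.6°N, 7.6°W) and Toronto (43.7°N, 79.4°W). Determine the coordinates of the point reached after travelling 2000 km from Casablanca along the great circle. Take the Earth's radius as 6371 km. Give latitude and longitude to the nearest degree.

Convert each endpoint to a unit vector on the sphere (x = cos φ cos λ, y = cos φ sin λ, z = sin φ).
The central angle between the endpoints is δ = arccos(p₁·p₂) ≈ 0.964 rad (55.2°). The total great-circle distance is δ·R ≈ 0.964 × 6371 ≈ 6140 km, so the target fraction is f = 2000/6140 ≈ 0.326.
Interpolate at f ≈ 0.326 with slerp weights a = sin((1−f)δ)/sin δ ≈ 0.737, b = sin(fδ)/sin δ ≈ 0.376.
p = a·p₁ + b·p₂ ≈ (0.658, -0.348, 0.667); φ = arcsin(p_z) ≈ 41.87°, λ = atan2(p_y, p_x) ≈ -27.89°.

≈ 42°N, 28°W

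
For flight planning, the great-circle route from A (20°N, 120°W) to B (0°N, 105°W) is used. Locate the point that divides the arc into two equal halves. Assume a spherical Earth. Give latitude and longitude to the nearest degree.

Convert each endpoint to a unit vector on the sphere (x = cos φ cos λ, y = cos φ sin λ, z = sin φ).
The central angle between the endpoints is δ = arccos(p₁·p₂) ≈ 0.433 rad (24.8°).
Interpolate at f = 1/2 with slerp weights a = sin((1−f)δ)/sin δ ≈ 0.512, b = sin(fδ)/sin δ ≈ 0.512.
p = a·p₁ + b·p₂ ≈ (-0.373, -0.911, 0.175); φ = arcsin(p_z) ≈ 10.08°, λ = atan2(p_y, p_x) ≈ -112.27°.

≈ (10°N, 112°W)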